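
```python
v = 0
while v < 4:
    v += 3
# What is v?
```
Trace:
  v=0
  v=3
  v=6

Final answer: 6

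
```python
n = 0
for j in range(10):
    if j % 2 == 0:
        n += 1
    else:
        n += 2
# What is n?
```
Trace:
  n=0
  n=1, j=0
  n=3, j=1
  n=4, j=2
  n=6, j=3
  n=7, j=4
  n=9, j=5
  n=10, j=6
  n=12, j=7
  n=13, j=8
  n=15, j=9

Final answer: 15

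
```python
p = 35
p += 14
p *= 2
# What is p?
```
Trace:
  p=35
  p=49
  p=98

Final answer: 98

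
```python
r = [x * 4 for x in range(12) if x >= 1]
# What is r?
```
Trace:
  x=0
  x=1
  x=2
  x=3
  x=4
  x=5
  x=6
  x=7
  x=8
  x=9
  x=10
  x=11
  r=[4, 8, 12, 16, 20, 24, 28, 32, 36, 40, 44]

Final answer: [4, 8, 12, 16, 20, 24, 28, 32, 36, 40, 44]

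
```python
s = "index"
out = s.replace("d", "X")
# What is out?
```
Trace:
  s='index'
  s='index', out='inXex'

Final answer: 'inXex'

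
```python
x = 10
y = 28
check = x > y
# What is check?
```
Trace:
  x=10
  x=10, y=28
  x=10, y=28, check=False

Final answer: False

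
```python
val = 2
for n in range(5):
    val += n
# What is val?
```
Trace:
  val=2
  val=2, n=0
  val=3, n=1
  val=5, n=2
  val=8, n=3
  val=12, n=4

Final answer: 12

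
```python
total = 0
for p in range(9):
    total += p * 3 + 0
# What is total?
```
Trace:
  total=0
  total=0, p=0
  total=3, p=1
  total=9, p=2
  total=18, p=3
  total=30, p=4
  total=45, p=5
  total=63, p=6
  total=84, p=7
  total=108, p=8

Final answer: 108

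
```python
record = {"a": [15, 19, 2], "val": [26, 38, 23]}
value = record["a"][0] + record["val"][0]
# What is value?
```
Trace:
  record={'a': [15, 19, 2], 'val': [26, 38, 23]}
  record={'a': [15, 19, 2], 'val': [26, 38, 23]}, value=41

Final answer: 41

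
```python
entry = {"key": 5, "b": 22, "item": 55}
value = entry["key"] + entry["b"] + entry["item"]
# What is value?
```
Trace:
  entry={'key': 5, 'b': 22, 'item': 55}
  entry={'key': 5, 'b': 22, 'item': 55}, value=82

Final answer: 82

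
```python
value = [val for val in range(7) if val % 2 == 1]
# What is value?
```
Trace:
  val=0
  val=1
  val=2
  val=3
  val=4
  val=5
  val=6
  value=[1, 3, 5]

Final answer: [1, 3, 5]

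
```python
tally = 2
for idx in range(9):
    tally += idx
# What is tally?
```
Trace:
  tally=2
  tally=2, idx=0
  tally=3, idx=1
  tally=5, idx=2
  tally=8, idx=3
  tally=12, idx=4
  tally=17, idx=5
  tally=23, idx=6
  tally=30, idx=7
  tally=38, idx=8

Final answer: 38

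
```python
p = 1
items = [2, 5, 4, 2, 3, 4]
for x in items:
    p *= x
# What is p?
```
Trace:
  p=1
  p=2, x=2
  p=10, x=5
  p=40, x=4
  p=80, x=2
  p=240, x=3
  p=960, x=4

Final answer: 960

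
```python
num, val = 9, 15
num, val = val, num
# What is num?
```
Trace:
  num=9, val=15
  num=15, val=9

Final answer: 15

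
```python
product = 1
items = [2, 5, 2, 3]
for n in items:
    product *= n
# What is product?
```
Trace:
  product=1
  product=2, n=2
  product=10, n=5
  product=20, n=2
  product=60, n=3

Final answer: 60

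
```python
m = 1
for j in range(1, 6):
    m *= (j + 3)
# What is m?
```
Trace:
  m=1
  m=4, j=1
  m=20, j=2
  m=120, j=3
  m=840, j=4
  m=6720, j=5

Final answer: 6720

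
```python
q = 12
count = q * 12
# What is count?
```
Trace:
  q=12
  q=12, count=144

Final answer: 144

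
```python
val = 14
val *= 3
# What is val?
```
Trace:
  val=14
  val=42

Final answer: 42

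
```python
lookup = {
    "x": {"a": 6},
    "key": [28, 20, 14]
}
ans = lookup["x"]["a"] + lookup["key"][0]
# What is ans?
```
Trace:
  lookup={'x': {'a': 6}, 'key': [28, 20, 14]}
  lookup={'x': {'a': 6}, 'key': [28, 20, 14]}, ans=34

Final answer: 34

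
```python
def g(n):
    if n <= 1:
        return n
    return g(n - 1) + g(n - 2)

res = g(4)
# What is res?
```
Call trace (a repeated sub-call is expanded the first time; later identical calls just restate its return value):
g(n=4)
  g(n=3)
    g(n=2)
      g(n=1)
      -> return 1
      g(n=0)
      -> return 0
    -> return 1
    g(n=1)
    -> return 1
  -> return 2
  g(n=2) -> return 1  (same call as traced above)
-> return 3

Final answer: 3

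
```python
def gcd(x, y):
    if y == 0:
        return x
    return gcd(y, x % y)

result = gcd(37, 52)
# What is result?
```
Call trace:
gcd(x=37, y=52)
  gcd(x=52, y=37)
    gcd(x=37, y=15)
      gcd(x=15, y=7)
        gcd(x=7, y=1)
          gcd(x=1, y=0)
          -> return 1
        -> return 1
      -> return 1
    -> return 1
  -> return 1
-> return 1

Final answer: 1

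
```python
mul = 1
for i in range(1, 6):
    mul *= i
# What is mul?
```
Trace:
  mul=1
  mul=1, i=1
  mul=2, i=2
  mul=6, i=3
  mul=24, i=4
  mul=120, i=5

Final answer: 120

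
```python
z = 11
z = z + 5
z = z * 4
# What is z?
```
Trace:
  z=11
  z=16
  z=64

Final answer: 64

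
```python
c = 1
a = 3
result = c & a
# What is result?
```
Trace:
  c=1
  c=1, a=3
  c=1, a=3, result=1

Final answer: 1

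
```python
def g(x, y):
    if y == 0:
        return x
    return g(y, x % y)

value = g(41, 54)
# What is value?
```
Call trace:
g(x=41, y=54)
  g(x=54, y=41)
    g(x=41, y=13)
      g(x=13, y=2)
        g(x=2, y=1)
          g(x=1, y=0)
          -> return 1
        -> return 1
      -> return 1
    -> return 1
  -> return 1
-> return 1

Final answer: 1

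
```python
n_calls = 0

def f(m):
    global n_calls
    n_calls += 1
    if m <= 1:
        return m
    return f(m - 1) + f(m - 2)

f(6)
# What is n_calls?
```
Call trace (a repeated sub-call is expanded the first time; later identical calls just restate its return value):
f(m=6)
  f(m=5)
    f(m=4)
      f(m=3)
        f(m=2)
          f(m=1)
          -> return 1
          f(m=0)
          -> return 0
        -> return 1
        f(m=1)
        -> return 1
      -> return 2
      f(m=2) -> return 1  (same call as traced above)
    -> return 3
    f(m=3) -> return 2  (same call as traced above)
  -> return 5
  f(m=4) -> return 3  (same call as traced above)
-> return 8

n_calls is incremented once per call, so count the calls in each subtree. Let C(m) = number of calls made by f(m).
C(0) = C(1) = 1 (base case, no recursion); C(m) = 1 + C(m - 1) + C(m - 2) otherwise.
C(2) = 1 + C(1) + C(0) = 1 + 1 + 1 = 3
C(3) = 1 + C(2) + C(1) = 1 + 3 + 1 = 5
C(4) = 1 + C(3) + C(2) = 1 + 5 + 3 = 9
C(5) = 1 + C(4) + C(3) = 1 + 9 + 5 = 15
C(6) = 1 + C(5) + C(4) = 1 + 15 + 9 = 25
n_calls = C(6) = 25

Final answer: 25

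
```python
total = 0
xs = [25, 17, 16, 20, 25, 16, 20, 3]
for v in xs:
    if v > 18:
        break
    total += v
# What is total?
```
Trace:
  total=0
  total=0, v=25

Final answer: 0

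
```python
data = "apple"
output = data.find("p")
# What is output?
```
Trace:
  data='apple'
  data='apple', output=1

Final answer: 1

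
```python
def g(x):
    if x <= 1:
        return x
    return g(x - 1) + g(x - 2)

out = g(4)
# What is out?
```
Call trace (a repeated sub-call is expanded the first time; later identical calls just restate its return value):
g(x=4)
  g(x=3)
    g(x=2)
      g(x=1)
      -> return 1
      g(x=0)
      -> return 0
    -> return 1
    g(x=1)
    -> return 1
  -> return 2
  g(x=2) -> return 1  (same call as traced above)
-> return 3

Final answer: 3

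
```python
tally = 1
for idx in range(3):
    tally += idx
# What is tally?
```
Trace:
  tally=1
  tally=1, idx=0
  tally=2, idx=1
  tally=4, idx=2

Final answer: 4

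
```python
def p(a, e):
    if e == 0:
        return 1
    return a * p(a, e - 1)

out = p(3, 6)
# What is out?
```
Call trace:
p(a=3, e=6)
  p(a=3, e=5)
    p(a=3, e=4)
      p(a=3, e=3)
        p(a=3, e=2)
          p(a=3, e=1)
            p(a=3, e=0)
            -> return 1
          -> return 3
        -> return 9
      -> return 27
    -> return 81
  -> return 243
-> return 729

Final answer: 729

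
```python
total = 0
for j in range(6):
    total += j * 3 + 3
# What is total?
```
Trace:
  total=0
  total=3, j=0
  total=9, j=1
  total=18, j=2
  total=30, j=3
  total=45, j=4
  total=63, j=5

Final answer: 63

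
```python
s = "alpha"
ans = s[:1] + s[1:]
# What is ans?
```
Trace:
  s='alpha'
  s='alpha', ans='alpha'

Final answer: 'alpha'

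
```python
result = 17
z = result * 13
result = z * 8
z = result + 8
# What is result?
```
Trace:
  result=17
  result=17, z=221
  result=1768, z=221
  result=1768, z=1776

Final answer: 1768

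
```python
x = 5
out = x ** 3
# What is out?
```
Trace:
  x=5
  x=5, out=125

Final answer: 125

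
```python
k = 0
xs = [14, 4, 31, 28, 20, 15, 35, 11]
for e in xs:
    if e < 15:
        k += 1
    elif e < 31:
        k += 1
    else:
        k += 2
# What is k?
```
Trace:
  k=0
  k=1, e=14
  k=2, e=4
  k=4, e=31
  k=5, e=28
  k=6, e=20
  k=7, e=15
  k=9, e=35
  k=10, e=11

Final answer: 10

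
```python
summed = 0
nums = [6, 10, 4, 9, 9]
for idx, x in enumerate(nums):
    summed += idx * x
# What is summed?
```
Trace:
  summed=0
  summed=0, idx=0, x=6
  summed=10, idx=1, x=10
  summed=18, idx=2, x=4
  summed=45, idx=3, x=9
  summed=81, idx=4, x=9

Final answer: 81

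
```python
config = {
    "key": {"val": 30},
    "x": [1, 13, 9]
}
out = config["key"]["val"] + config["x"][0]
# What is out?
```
Trace:
  config={'key': {'val': 30}, 'x': [1, 13, 9]}
  config={'key': {'val': 30}, 'x': [1, 13, 9]}, out=31

Final answer: 31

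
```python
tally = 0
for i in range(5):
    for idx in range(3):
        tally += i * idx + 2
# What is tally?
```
Trace:
  tally=0
  tally=2, i=0, idx=0
  tally=4, i=0, idx=1
  tally=6, i=0, idx=2
  tally=8, i=1, idx=0
  tally=11, i=1, idx=1
  tally=15, i=1, idx=2
  tally=17, i=2, idx=0
  tally=21, i=2, idx=1
  tally=27, i=2, idx=2
  tally=29, i=3, idx=0
  tally=34, i=3, idx=1
  tally=42, i=3, idx=2
  tally=44, i=4, idx=0
  tally=50, i=4, idx=1
  tally=60, i=4, idx=2

Final answer: 60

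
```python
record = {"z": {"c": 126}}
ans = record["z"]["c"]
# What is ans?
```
Trace:
  record={'z': {'c': 126}}
  record={'z': {'c': 126}}, ans=126

Final answer: 126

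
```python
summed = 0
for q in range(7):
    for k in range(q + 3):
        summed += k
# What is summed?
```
Trace:
  summed=0
  summed=0, q=0, k=0
  summed=1, q=0, k=1
  summed=3, q=0, k=2
  summed=3, q=1, k=0
  summed=4, q=1, k=1
  summed=6, q=1, k=2
  summed=9, q=1, k=3
  summed=9, q=2, k=0
  summed=10, q=2, k=1
  summed=12, q=2, k=2
  summed=15, q=2, k=3
  summed=19, q=2, k=4
  summed=19, q=3, k=0
  summed=20, q=3, k=1
  summed=22, q=3, k=2
  summed=25, q=3, k=3
  summed=29, q=3, k=4
  summed=34, q=3, k=5
  summed=34, q=4, k=0
  summed=35, q=4, k=1
  summed=37, q=4, k=2
  summed=40, q=4, k=3
  summed=44, q=4, k=4
  summed=49, q=4, k=5
  summed=55, q=4, k=6
  summed=55, q=5, k=0
  summed=56, q=5, k=1
  summed=58, q=5, k=2
  summed=61, q=5, k=3
  summed=65, q=5, k=4
  summed=70, q=5, k=5
  summed=76, q=5, k=6
  summed=83, q=5, k=7
  summed=83, q=6, k=0
  summed=84, q=6, k=1
  summed=86, q=6, k=2
  summed=89, q=6, k=3
  summed=93, q=6, k=4
  summed=98, q=6, k=5
  summed=104, q=6, k=6
  summed=111, q=6, k=7
  summed=119, q=6, k=8

Final answer: 119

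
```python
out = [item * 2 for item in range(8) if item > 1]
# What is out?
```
Trace:
  item=0
  item=1
  item=2
  item=3
  item=4
  item=5
  item=6
  item=7
  out=[4, 6, 8, 10, 12, 14]

Final answer: [4, 6, 8, 10, 12, 14]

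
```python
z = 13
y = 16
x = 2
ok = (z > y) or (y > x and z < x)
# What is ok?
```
Trace:
  z=13
  z=13, y=16
  z=13, y=16, x=2
  z=13, y=16, x=2, ok=False

Final answer: False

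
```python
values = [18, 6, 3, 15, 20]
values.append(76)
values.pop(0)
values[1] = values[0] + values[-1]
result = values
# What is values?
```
Trace:
  values=[18, 6, 3, 15, 20]
  values=[18, 6, 3, 15, 20, 76]
  values=[6, 3, 15, 20, 76]
  values=[6, 82, 15, 20, 76]
  values=[6, 82, 15, 20, 76], result=[6, 82, 15, 20, 76]

Final answer: [6, 82, 15, 20, 76]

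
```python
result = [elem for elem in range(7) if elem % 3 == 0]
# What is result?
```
Trace:
  elem=0
  elem=1
  elem=2
  elem=3
  elem=4
  elem=5
  elem=6
  result=[0, 3, 6]

Final answer: [0, 3, 6]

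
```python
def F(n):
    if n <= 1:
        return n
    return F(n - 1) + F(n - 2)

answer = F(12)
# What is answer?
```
Call trace (a repeated sub-call is expanded the first time; later identical calls just restate its return value):
F(n=12)
  F(n=11)
    F(n=10)
      F(n=9)
        F(n=8)
          F(n=7)
            F(n=6)
              F(n=5)
                F(n=4)
                  F(n=3)
                    F(n=2)
                      F(n=1)
                      -> return 1
                      F(n=0)
                      -> return 0
                    -> return 1
                    F(n=1)
                    -> return 1
                  -> return 2
                  F(n=2) -> return 1  (same call as traced above)
                -> return 3
                F(n=3) -> return 2  (same call as traced above)
              -> return 5
              F(n=4) -> return 3  (same call as traced above)
            -> return 8
            F(n=5) -> return 5  (same call as traced above)
          -> return 13
          F(n=6) -> return 8  (same call as traced above)
        -> return 21
        F(n=7) -> return 13  (same call as traced above)
      -> return 34
      F(n=8) -> return 21  (same call as traced above)
    -> return 55
    F(n=9) -> return 34  (same call as traced above)
  -> return 89
  F(n=10) -> return 55  (same call as traced above)
-> return 144

Final answer: 144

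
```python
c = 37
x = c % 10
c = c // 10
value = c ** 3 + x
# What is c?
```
Trace:
  c=37
  c=37, x=7
  c=3, x=7
  c=3, x=7, value=34

Final answer: 3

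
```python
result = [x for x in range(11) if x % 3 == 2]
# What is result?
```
Trace:
  x=0
  x=1
  x=2
  x=3
  x=4
  x=5
  x=6
  x=7
  x=8
  x=9
  x=10
  result=[2, 5, 8]

Final answer: [2, 5, 8]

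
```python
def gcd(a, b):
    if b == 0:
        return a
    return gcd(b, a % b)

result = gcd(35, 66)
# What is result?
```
Call trace:
gcd(a=35, b=66)
  gcd(a=66, b=35)
    gcd(a=35, b=31)
      gcd(a=31, b=4)
        gcd(a=4, b=3)
          gcd(a=3, b=1)
            gcd(a=1, b=0)
            -> return 1
          -> return 1
        -> return 1
      -> return 1
    -> return 1
  -> return 1
-> return 1

Final answer: 1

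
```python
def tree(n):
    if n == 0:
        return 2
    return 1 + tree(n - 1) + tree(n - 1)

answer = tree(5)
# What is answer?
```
Call trace (a repeated sub-call is expanded the first time; later identical calls just restate its return value):
tree(n=5)
  tree(n=4)
    tree(n=3)
      tree(n=2)
        tree(n=1)
          tree(n=0)
          -> return 2
          tree(n=0)
          -> return 2
        -> return 5
        tree(n=1) -> return 5  (same call as traced above)
      -> return 11
      tree(n=2) -> return 11  (same call as traced above)
    -> return 23
    tree(n=3) -> return 23  (same call as traced above)
  -> return 47
  tree(n=4) -> return 47  (same call as traced above)
-> return 95

Final answer: 95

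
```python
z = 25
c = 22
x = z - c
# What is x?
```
Trace:
  z=25
  z=25, c=22
  z=25, c=22, x=3

Final answer: 3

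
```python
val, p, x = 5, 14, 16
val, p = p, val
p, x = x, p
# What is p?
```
Trace:
  val=5, p=14, x=16
  val=14, p=5, x=16
  val=14, p=16, x=5

Final answer: 16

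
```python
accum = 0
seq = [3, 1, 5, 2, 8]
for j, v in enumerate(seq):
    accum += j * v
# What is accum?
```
Trace:
  accum=0
  accum=0, j=0, v=3
  accum=1, j=1, v=1
  accum=11, j=2, v=5
  accum=17, j=3, v=2
  accum=49, j=4, v=8

Final answer: 49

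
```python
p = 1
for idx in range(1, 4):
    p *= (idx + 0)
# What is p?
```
Trace:
  p=1
  p=1, idx=1
  p=2, idx=2
  p=6, idx=3

Final answer: 6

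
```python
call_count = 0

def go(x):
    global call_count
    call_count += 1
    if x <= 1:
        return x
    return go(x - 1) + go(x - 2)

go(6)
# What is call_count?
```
Call trace (a repeated sub-call is expanded the first time; later identical calls just restate its return value):
go(x=6)
  go(x=5)
    go(x=4)
      go(x=3)
        go(x=2)
          go(x=1)
          -> return 1
          go(x=0)
          -> return 0
        -> return 1
        go(x=1)
        -> return 1
      -> return 2
      go(x=2) -> return 1  (same call as traced above)
    -> return 3
    go(x=3) -> return 2  (same call as traced above)
  -> return 5
  go(x=4) -> return 3  (same call as traced above)
-> return 8

call_count is incremented once per call, so count the calls in each subtree. Let C(x) = number of calls made by go(x).
C(0) = C(1) = 1 (base case, no recursion); C(x) = 1 + C(x - 1) + C(x - 2) otherwise.
C(2) = 1 + C(1) + C(0) = 1 + 1 + 1 = 3
C(3) = 1 + C(2) + C(1) = 1 + 3 + 1 = 5
C(4) = 1 + C(3) + C(2) = 1 + 5 + 3 = 9
C(5) = 1 + C(4) + C(3) = 1 + 9 + 5 = 15
C(6) = 1 + C(5) + C(4) = 1 + 15 + 9 = 25
call_count = C(6) = 25

Final answer: 25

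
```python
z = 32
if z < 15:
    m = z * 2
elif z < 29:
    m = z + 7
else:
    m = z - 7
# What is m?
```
Trace:
  z=32
  z=32, m=25

Final answer: 25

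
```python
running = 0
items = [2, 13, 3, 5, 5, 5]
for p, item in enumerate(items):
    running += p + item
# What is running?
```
Trace:
  running=0
  running=2, p=0, item=2
  running=16, p=1, item=13
  running=21, p=2, item=3
  running=29, p=3, item=5
  running=38, p=4, item=5
  running=48, p=5, item=5

Final answer: 48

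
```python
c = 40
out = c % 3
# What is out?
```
Trace:
  c=40
  c=40, out=1

Final answer: 1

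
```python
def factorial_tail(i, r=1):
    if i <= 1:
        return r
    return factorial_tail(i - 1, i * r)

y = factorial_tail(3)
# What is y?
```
Call trace:
factorial_tail(i=3, r=1)
  factorial_tail(i=2, r=3)
    factorial_tail(i=1, r=6)
    -> return 6
  -> return 6
-> return 6

Final answer: 6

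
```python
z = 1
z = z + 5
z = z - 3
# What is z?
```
Trace:
  z=1
  z=6
  z=3

Final answer: 3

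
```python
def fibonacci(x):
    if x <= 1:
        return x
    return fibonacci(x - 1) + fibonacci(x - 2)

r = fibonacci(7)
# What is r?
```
Call trace (a repeated sub-call is expanded the first time; later identical calls just restate its return value):
fibonacci(x=7)
  fibonacci(x=6)
    fibonacci(x=5)
      fibonacci(x=4)
        fibonacci(x=3)
          fibonacci(x=2)
            fibonacci(x=1)
            -> return 1
            fibonacci(x=0)
            -> return 0
          -> return 1
          fibonacci(x=1)
          -> return 1
        -> return 2
        fibonacci(x=2) -> return 1  (same call as traced above)
      -> return 3
      fibonacci(x=3) -> return 2  (same call as traced above)
    -> return 5
    fibonacci(x=4) -> return 3  (same call as traced above)
  -> return 8
  fibonacci(x=5) -> return 5  (same call as traced above)
-> return 13

Final answer: 13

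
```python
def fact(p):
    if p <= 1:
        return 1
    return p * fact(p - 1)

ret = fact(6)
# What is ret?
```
Call trace:
fact(p=6)
  fact(p=5)
    fact(p=4)
      fact(p=3)
        fact(p=2)
          fact(p=1)
          -> return 1
        -> return 2
      -> return 6
    -> return 24
  -> return 120
-> return 720

Final answer: 720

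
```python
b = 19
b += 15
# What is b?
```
Trace:
  b=19
  b=34

Final answer: 34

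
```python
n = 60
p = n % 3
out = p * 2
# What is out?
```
Trace:
  n=60
  n=60, p=0
  n=60, p=0, out=0

Final answer: 0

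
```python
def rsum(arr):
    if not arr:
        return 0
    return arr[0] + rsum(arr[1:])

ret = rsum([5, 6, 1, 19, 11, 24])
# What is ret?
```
Call trace:
rsum(arr=[5, 6, 1, 19, 11, 24])
  rsum(arr=[6, 1, 19, 11, 24])
    rsum(arr=[1, 19, 11, 24])
      rsum(arr=[19, 11, 24])
        rsum(arr=[11, 24])
          rsum(arr=[24])
            rsum(arr=[])
            -> return 0
          -> return 24
        -> return 35
      -> return 54
    -> return 55
  -> return 61
-> return 66

Final answer: 66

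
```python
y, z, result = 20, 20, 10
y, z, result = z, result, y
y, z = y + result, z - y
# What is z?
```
Trace:
  y=20, z=20, result=10
  y=20, z=10, result=20
  y=40, z=-10, result=20

Final answer: -10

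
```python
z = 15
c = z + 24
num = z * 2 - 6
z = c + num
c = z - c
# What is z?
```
Trace:
  z=15
  z=15, c=39
  z=15, c=39, num=24
  z=63, c=39, num=24
  z=63, c=24, num=24

Final answer: 63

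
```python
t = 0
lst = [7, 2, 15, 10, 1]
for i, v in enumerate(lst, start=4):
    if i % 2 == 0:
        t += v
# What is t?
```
Trace:
  t=0
  t=7, i=4, v=7
  t=7, i=5, v=2
  t=22, i=6, v=15
  t=22, i=7, v=10
  t=23, i=8, v=1

Final answer: 23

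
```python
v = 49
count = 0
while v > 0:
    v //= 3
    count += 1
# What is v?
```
Trace:
  v=49
  v=49, count=0
  v=16, count=1
  v=5, count=2
  v=1, count=3
  v=0, count=4

Final answer: 0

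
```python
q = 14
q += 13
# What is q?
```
Trace:
  q=14
  q=27

Final answer: 27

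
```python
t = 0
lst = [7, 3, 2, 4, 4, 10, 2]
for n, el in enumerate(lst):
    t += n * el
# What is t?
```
Trace:
  t=0
  t=0, n=0, el=7
  t=3, n=1, el=3
  t=7, n=2, el=2
  t=19, n=3, el=4
  t=35, n=4, el=4
  t=85, n=5, el=10
  t=97, n=6, el=2

Final answer: 97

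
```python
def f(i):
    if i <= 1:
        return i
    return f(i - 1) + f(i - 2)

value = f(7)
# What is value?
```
Call trace (a repeated sub-call is expanded the first time; later identical calls just restate its return value):
f(i=7)
  f(i=6)
    f(i=5)
      f(i=4)
        f(i=3)
          f(i=2)
            f(i=1)
            -> return 1
            f(i=0)
            -> return 0
          -> return 1
          f(i=1)
          -> return 1
        -> return 2
        f(i=2) -> return 1  (same call as traced above)
      -> return 3
      f(i=3) -> return 2  (same call as traced above)
    -> return 5
    f(i=4) -> return 3  (same call as traced above)
  -> return 8
  f(i=5) -> return 5  (same call as traced above)
-> return 13

Final answer: 13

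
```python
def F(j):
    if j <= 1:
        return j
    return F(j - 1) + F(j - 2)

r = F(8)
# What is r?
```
Call trace (a repeated sub-call is expanded the first time; later identical calls just restate its return value):
F(j=8)
  F(j=7)
    F(j=6)
      F(j=5)
        F(j=4)
          F(j=3)
            F(j=2)
              F(j=1)
              -> return 1
              F(j=0)
              -> return 0
            -> return 1
            F(j=1)
            -> return 1
          -> return 2
          F(j=2) -> return 1  (same call as traced above)
        -> return 3
        F(j=3) -> return 2  (same call as traced above)
      -> return 5
      F(j=4) -> return 3  (same call as traced above)
    -> return 8
    F(j=5) -> return 5  (same call as traced above)
  -> return 13
  F(j=6) -> return 8  (same call as traced above)
-> return 21

Final answer: 21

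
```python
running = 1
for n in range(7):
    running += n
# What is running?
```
Trace:
  running=1
  running=1, n=0
  running=2, n=1
  running=4, n=2
  running=7, n=3
  running=11, n=4
  running=16, n=5
  running=22, n=6

Final answer: 22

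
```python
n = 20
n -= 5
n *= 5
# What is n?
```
Trace:
  n=20
  n=15
  n=75

Final answer: 75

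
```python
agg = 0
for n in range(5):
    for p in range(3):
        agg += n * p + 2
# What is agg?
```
Trace:
  agg=0
  agg=2, n=0, p=0
  agg=4, n=0, p=1
  agg=6, n=0, p=2
  agg=8, n=1, p=0
  agg=11, n=1, p=1
  agg=15, n=1, p=2
  agg=17, n=2, p=0
  agg=21, n=2, p=1
  agg=27, n=2, p=2
  agg=29, n=3, p=0
  agg=34, n=3, p=1
  agg=42, n=3, p=2
  agg=44, n=4, p=0
  agg=50, n=4, p=1
  agg=60, n=4, p=2

Final answer: 60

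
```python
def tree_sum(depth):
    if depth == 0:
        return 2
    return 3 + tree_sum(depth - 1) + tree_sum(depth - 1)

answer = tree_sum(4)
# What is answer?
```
Call trace (a repeated sub-call is expanded the first time; later identical calls just restate its return value):
tree_sum(depth=4)
  tree_sum(depth=3)
    tree_sum(depth=2)
      tree_sum(depth=1)
        tree_sum(depth=0)
        -> return 2
        tree_sum(depth=0)
        -> return 2
      -> return 7
      tree_sum(depth=1) -> return 7  (same call as traced above)
    -> return 17
    tree_sum(depth=2) -> return 17  (same call as traced above)
  -> return 37
  tree_sum(depth=3) -> return 37  (same call as traced above)
-> return 77

Final answer: 77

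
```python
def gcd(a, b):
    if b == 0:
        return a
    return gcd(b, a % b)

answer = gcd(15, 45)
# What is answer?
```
Call trace:
gcd(a=15, b=45)
  gcd(a=45, b=15)
    gcd(a=15, b=0)
    -> return 15
  -> return 15
-> return 15

Final answer: 15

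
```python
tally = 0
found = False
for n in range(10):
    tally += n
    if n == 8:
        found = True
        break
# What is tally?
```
Trace:
  tally=0
  tally=0, found=False
  tally=0, found=False, n=0
  tally=1, found=False, n=1
  tally=3, found=False, n=2
  tally=6, found=False, n=3
  tally=10, found=False, n=4
  tally=15, found=False, n=5
  tally=21, found=False, n=6
  tally=28, found=False, n=7
  tally=36, found=True, n=8

Final answer: 36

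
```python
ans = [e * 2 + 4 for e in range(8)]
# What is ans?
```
Trace:
  e=0
  e=1
  e=2
  e=3
  e=4
  e=5
  e=6
  e=7
  ans=[4, 6, 8, 10, 12, 14, 16, 18]

Final answer: [4, 6, 8, 10, 12, 14, 16, 18]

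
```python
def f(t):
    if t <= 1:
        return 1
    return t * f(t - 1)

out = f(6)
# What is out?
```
Call trace:
f(t=6)
  f(t=5)
    f(t=4)
      f(t=3)
        f(t=2)
          f(t=1)
          -> return 1
        -> return 2
      -> return 6
    -> return 24
  -> return 120
-> return 720

Final answer: 720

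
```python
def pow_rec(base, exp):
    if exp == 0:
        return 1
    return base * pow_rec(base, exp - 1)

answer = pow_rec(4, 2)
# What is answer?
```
Call trace:
pow_rec(base=4, exp=2)
  pow_rec(base=4, exp=1)
    pow_rec(base=4, exp=0)
    -> return 1
  -> return 4
-> return 16

Final answer: 16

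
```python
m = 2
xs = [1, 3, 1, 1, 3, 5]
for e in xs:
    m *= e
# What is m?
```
Trace:
  m=2
  m=2, e=1
  m=6, e=3
  m=6, e=1
  m=6, e=1
  m=18, e=3
  m=90, e=5

Final answer: 90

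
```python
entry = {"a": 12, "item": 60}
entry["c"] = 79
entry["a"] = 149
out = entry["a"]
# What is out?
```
Trace:
  entry={'a': 12, 'item': 60}
  entry={'a': 12, 'item': 60, 'c': 79}
  entry={'a': 149, 'item': 60, 'c': 79}
  entry={'a': 149, 'item': 60, 'c': 79}, out=149

Final answer: 149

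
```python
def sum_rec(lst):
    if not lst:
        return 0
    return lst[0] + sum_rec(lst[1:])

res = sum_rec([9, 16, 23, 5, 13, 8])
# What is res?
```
Call trace:
sum_rec(lst=[9, 16, 23, 5, 13, 8])
  sum_rec(lst=[16, 23, 5, 13, 8])
    sum_rec(lst=[23, 5, 13, 8])
      sum_rec(lst=[5, 13, 8])
        sum_rec(lst=[13, 8])
          sum_rec(lst=[8])
            sum_rec(lst=[])
            -> return 0
          -> return 8
        -> return 21
      -> return 26
    -> return 49
  -> return 65
-> return 74

Final answer: 74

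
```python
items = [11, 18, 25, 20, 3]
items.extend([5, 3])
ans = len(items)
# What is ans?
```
Trace:
  items=[11, 18, 25, 20, 3]
  items=[11, 18, 25, 20, 3, 5, 3]
  items=[11, 18, 25, 20, 3, 5, 3], ans=7

Final answer: 7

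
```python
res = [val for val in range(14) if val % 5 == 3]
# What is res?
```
Trace:
  val=0
  val=1
  val=2
  val=3
  val=4
  val=5
  val=6
  val=7
  val=8
  val=9
  val=10
  val=11
  val=12
  val=13
  res=[3, 8, 13]

Final answer: [3, 8, 13]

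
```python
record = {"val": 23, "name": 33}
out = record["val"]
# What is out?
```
Trace:
  record={'val': 23, 'name': 33}
  record={'val': 23, 'name': 33}, out=23

Final answer: 23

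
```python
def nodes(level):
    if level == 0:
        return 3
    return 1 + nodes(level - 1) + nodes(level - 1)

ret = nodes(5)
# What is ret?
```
Call trace (a repeated sub-call is expanded the first time; later identical calls just restate its return value):
nodes(level=5)
  nodes(level=4)
    nodes(level=3)
      nodes(level=2)
        nodes(level=1)
          nodes(level=0)
          -> return 3
          nodes(level=0)
          -> return 3
        -> return 7
        nodes(level=1) -> return 7  (same call as traced above)
      -> return 15
      nodes(level=2) -> return 15  (same call as traced above)
    -> return 31
    nodes(level=3) -> return 31  (same call as traced above)
  -> return 63
  nodes(level=4) -> return 63  (same call as traced above)
-> return 127

Final answer: 127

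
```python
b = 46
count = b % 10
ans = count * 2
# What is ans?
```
Trace:
  b=46
  b=46, count=6
  b=46, count=6, ans=12

Final answer: 12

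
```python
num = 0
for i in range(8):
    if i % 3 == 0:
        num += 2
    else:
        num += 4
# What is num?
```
Trace:
  num=0
  num=2, i=0
  num=6, i=1
  num=10, i=2
  num=12, i=3
  num=16, i=4
  num=20, i=5
  num=22, i=6
  num=26, i=7

Final answer: 26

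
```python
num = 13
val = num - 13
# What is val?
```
Trace:
  num=13
  num=13, val=0

Final answer: 0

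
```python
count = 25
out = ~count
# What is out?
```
Trace:
  count=25
  count=25, out=-26

Final answer: -26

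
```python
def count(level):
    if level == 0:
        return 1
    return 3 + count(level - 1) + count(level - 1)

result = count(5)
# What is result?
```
Call trace (a repeated sub-call is expanded the first time; later identical calls just restate its return value):
count(level=5)
  count(level=4)
    count(level=3)
      count(level=2)
        count(level=1)
          count(level=0)
          -> return 1
          count(level=0)
          -> return 1
        -> return 5
        count(level=1) -> return 5  (same call as traced above)
      -> return 13
      count(level=2) -> return 13  (same call as traced above)
    -> return 29
    count(level=3) -> return 29  (same call as traced above)
  -> return 61
  count(level=4) -> return 61  (same call as traced above)
-> return 125

Final answer: 125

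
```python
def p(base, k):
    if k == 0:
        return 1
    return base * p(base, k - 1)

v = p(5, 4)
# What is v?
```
Call trace:
p(base=5, k=4)
  p(base=5, k=3)
    p(base=5, k=2)
      p(base=5, k=1)
        p(base=5, k=0)
        -> return 1
      -> return 5
    -> return 25
  -> return 125
-> return 625

Final answer: 625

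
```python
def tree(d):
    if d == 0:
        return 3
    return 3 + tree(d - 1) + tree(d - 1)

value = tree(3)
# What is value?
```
Call trace (a repeated sub-call is expanded the first time; later identical calls just restate its return value):
tree(d=3)
  tree(d=2)
    tree(d=1)
      tree(d=0)
      -> return 3
      tree(d=0)
      -> return 3
    -> return 9
    tree(d=1) -> return 9  (same call as traced above)
  -> return 21
  tree(d=2) -> return 21  (same call as traced above)
-> return 45

Final answer: 45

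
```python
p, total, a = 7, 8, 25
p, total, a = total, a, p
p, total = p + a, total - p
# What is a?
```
Trace:
  p=7, total=8, a=25
  p=8, total=25, a=7
  p=15, total=17, a=7

Final answer: 7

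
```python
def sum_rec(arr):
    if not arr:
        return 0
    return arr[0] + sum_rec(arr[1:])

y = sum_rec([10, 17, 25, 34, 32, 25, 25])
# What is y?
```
Call trace:
sum_rec(arr=[10, 17, 25, 34, 32, 25, 25])
  sum_rec(arr=[17, 25, 34, 32, 25, 25])
    sum_rec(arr=[25, 34, 32, 25, 25])
      sum_rec(arr=[34, 32, 25, 25])
        sum_rec(arr=[32, 25, 25])
          sum_rec(arr=[25, 25])
            sum_rec(arr=[25])
              sum_rec(arr=[])
              -> return 0
            -> return 25
          -> return 50
        -> return 82
      -> return 116
    -> return 141
  -> return 158
-> return 168

Final answer: 168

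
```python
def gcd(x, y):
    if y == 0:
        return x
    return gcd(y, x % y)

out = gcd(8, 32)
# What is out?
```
Call trace:
gcd(x=8, y=32)
  gcd(x=32, y=8)
    gcd(x=8, y=0)
    -> return 8
  -> return 8
-> return 8

Final answer: 8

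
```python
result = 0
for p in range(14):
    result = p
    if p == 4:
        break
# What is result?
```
Trace:
  result=0
  result=0, p=0
  result=1, p=1
  result=2, p=2
  result=3, p=3
  result=4, p=4

Final answer: 4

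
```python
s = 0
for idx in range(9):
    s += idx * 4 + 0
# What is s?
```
Trace:
  s=0
  s=0, idx=0
  s=4, idx=1
  s=12, idx=2
  s=24, idx=3
  s=40, idx=4
  s=60, idx=5
  s=84, idx=6
  s=112, idx=7
  s=144, idx=8

Final answer: 144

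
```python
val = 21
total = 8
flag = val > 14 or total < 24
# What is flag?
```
Trace:
  val=21
  val=21, total=8
  val=21, total=8, flag=True

Final answer: True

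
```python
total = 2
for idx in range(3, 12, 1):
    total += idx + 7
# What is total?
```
Trace:
  total=2
  total=12, idx=3
  total=23, idx=4
  total=35, idx=5
  total=48, idx=6
  total=62, idx=7
  total=77, idx=8
  total=93, idx=9
  total=110, idx=10
  total=128, idx=11

Final answer: 128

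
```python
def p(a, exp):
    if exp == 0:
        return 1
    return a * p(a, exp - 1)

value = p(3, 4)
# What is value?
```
Call trace:
p(a=3, exp=4)
  p(a=3, exp=3)
    p(a=3, exp=2)
      p(a=3, exp=1)
        p(a=3, exp=0)
        -> return 1
      -> return 3
    -> return 9
  -> return 27
-> return 81

Final answer: 81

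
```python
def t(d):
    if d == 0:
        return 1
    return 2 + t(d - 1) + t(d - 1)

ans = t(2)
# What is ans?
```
Call trace (a repeated sub-call is expanded the first time; later identical calls just restate its return value):
t(d=2)
  t(d=1)
    t(d=0)
    -> return 1
    t(d=0)
    -> return 1
  -> return 4
  t(d=1) -> return 4  (same call as traced above)
-> return 10

Final answer: 10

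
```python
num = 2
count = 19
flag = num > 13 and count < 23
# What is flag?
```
Trace:
  num=2
  num=2, count=19
  num=2, count=19, flag=False

Final answer: False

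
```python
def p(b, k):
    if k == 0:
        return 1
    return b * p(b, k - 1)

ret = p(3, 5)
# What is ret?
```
Call trace:
p(b=3, k=5)
  p(b=3, k=4)
    p(b=3, k=3)
      p(b=3, k=2)
        p(b=3, k=1)
          p(b=3, k=0)
          -> return 1
        -> return 3
      -> return 9
    -> return 27
  -> return 81
-> return 243

Final answer: 243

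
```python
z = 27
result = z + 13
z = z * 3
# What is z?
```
Trace:
  z=27
  z=27, result=40
  z=81, result=40

Final answer: 81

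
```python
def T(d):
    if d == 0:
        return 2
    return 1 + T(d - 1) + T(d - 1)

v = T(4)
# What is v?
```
Call trace (a repeated sub-call is expanded the first time; later identical calls just restate its return value):
T(d=4)
  T(d=3)
    T(d=2)
      T(d=1)
        T(d=0)
        -> return 2
        T(d=0)
        -> return 2
      -> return 5
      T(d=1) -> return 5  (same call as traced above)
    -> return 11
    T(d=2) -> return 11  (same call as traced above)
  -> return 23
  T(d=3) -> return 23  (same call as traced above)
-> return 47

Final answer: 47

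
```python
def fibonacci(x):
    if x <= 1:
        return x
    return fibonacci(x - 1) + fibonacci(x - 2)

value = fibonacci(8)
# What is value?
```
Call trace (a repeated sub-call is expanded the first time; later identical calls just restate its return value):
fibonacci(x=8)
  fibonacci(x=7)
    fibonacci(x=6)
      fibonacci(x=5)
        fibonacci(x=4)
          fibonacci(x=3)
            fibonacci(x=2)
              fibonacci(x=1)
              -> return 1
              fibonacci(x=0)
              -> return 0
            -> return 1
            fibonacci(x=1)
            -> return 1
          -> return 2
          fibonacci(x=2) -> return 1  (same call as traced above)
        -> return 3
        fibonacci(x=3) -> return 2  (same call as traced above)
      -> return 5
      fibonacci(x=4) -> return 3  (same call as traced above)
    -> return 8
    fibonacci(x=5) -> return 5  (same call as traced above)
  -> return 13
  fibonacci(x=6) -> return 8  (same call as traced above)
-> return 21

Final answer: 21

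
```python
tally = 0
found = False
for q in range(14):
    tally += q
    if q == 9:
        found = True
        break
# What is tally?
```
Trace:
  tally=0
  tally=0, found=False
  tally=0, found=False, q=0
  tally=1, found=False, q=1
  tally=3, found=False, q=2
  tally=6, found=False, q=3
  tally=10, found=False, q=4
  tally=15, found=False, q=5
  tally=21, found=False, q=6
  tally=28, found=False, q=7
  tally=36, found=False, q=8
  tally=45, found=True, q=9

Final answer: 45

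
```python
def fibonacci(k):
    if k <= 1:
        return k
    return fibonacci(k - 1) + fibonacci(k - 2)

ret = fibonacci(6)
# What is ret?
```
Call trace (a repeated sub-call is expanded the first time; later identical calls just restate its return value):
fibonacci(k=6)
  fibonacci(k=5)
    fibonacci(k=4)
      fibonacci(k=3)
        fibonacci(k=2)
          fibonacci(k=1)
          -> return 1
          fibonacci(k=0)
          -> return 0
        -> return 1
        fibonacci(k=1)
        -> return 1
      -> return 2
      fibonacci(k=2) -> return 1  (same call as traced above)
    -> return 3
    fibonacci(k=3) -> return 2  (same call as traced above)
  -> return 5
  fibonacci(k=4) -> return 3  (same call as traced above)
-> return 8

Final answer: 8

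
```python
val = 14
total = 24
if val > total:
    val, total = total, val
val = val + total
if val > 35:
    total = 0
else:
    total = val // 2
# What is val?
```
Trace:
  val=14
  val=14, total=24
  val=14, total=24
  val=38, total=24
  val=38, total=0

Final answer: 38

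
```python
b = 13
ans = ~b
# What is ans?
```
Trace:
  b=13
  b=13, ans=-14

Final answer: -14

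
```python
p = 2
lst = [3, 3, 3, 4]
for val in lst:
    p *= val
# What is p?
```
Trace:
  p=2
  p=6, val=3
  p=18, val=3
  p=54, val=3
  p=216, val=4

Final answer: 216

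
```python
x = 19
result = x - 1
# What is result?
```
Trace:
  x=19
  x=19, result=18

Final answer: 18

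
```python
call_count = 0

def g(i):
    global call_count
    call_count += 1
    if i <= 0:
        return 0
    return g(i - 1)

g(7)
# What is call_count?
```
Call trace:
g(i=7)
  g(i=6)
    g(i=5)
      g(i=4)
        g(i=3)
          g(i=2)
            g(i=1)
              g(i=0)
              -> return 0
            -> return 0
          -> return 0
        -> return 0
      -> return 0
    -> return 0
  -> return 0
-> return 0

call_count is incremented once per call. g is entered once for each i = 7, 6, 5, 4, 3, 2, 1, 0 (the i <= 0 call returns without recursing), i.e. 7 + 1 calls.
call_count = 8

Final answer: 8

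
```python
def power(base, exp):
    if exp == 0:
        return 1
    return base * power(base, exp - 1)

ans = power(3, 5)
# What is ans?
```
Call trace:
power(base=3, exp=5)
  power(base=3, exp=4)
    power(base=3, exp=3)
      power(base=3, exp=2)
        power(base=3, exp=1)
          power(base=3, exp=0)
          -> return 1
        -> return 3
      -> return 9
    -> return 27
  -> return 81
-> return 243

Final answer: 243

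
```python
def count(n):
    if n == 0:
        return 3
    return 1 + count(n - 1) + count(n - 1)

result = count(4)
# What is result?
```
Call trace (a repeated sub-call is expanded the first time; later identical calls just restate its return value):
count(n=4)
  count(n=3)
    count(n=2)
      count(n=1)
        count(n=0)
        -> return 3
        count(n=0)
        -> return 3
      -> return 7
      count(n=1) -> return 7  (same call as traced above)
    -> return 15
    count(n=2) -> return 15  (same call as traced above)
  -> return 31
  count(n=3) -> return 31  (same call as traced above)
-> return 63

Final answer: 63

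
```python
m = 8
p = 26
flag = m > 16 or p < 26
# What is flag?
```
Trace:
  m=8
  m=8, p=26
  m=8, p=26, flag=False

Final answer: False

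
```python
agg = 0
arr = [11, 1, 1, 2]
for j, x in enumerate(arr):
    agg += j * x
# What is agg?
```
Trace:
  agg=0
  agg=0, j=0, x=11
  agg=1, j=1, x=1
  agg=3, j=2, x=1
  agg=9, j=3, x=2

Final answer: 9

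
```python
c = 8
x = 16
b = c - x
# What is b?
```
Trace:
  c=8
  c=8, x=16
  c=8, x=16, b=-8

Final answer: -8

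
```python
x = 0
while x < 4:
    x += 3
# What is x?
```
Trace:
  x=0
  x=3
  x=6

Final answer: 6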